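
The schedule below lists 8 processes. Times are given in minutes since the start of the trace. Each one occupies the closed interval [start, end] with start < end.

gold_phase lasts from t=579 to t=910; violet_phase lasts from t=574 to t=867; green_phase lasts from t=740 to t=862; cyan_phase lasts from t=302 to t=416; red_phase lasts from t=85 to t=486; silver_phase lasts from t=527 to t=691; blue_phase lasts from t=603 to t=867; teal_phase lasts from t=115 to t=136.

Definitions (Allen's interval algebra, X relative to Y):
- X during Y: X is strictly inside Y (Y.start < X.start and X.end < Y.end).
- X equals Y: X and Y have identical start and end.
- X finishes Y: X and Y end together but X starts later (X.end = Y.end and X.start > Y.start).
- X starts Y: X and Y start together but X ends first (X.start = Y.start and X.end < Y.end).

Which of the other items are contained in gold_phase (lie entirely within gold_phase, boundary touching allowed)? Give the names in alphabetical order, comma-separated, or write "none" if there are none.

blue_phase, green_phase

Target gold_phase = [t=579, t=910].
blue_phase [t=603, t=867] → during → yes.
cyan_phase [t=302, t=416] → before → no.
green_phase [t=740, t=862] → during → yes.
red_phase [t=85, t=486] → before → no.
silver_phase [t=527, t=691] → overlaps → no.
teal_phase [t=115, t=136] → before → no.
violet_phase [t=574, t=867] → overlaps → no.
Result: blue_phase, green_phase.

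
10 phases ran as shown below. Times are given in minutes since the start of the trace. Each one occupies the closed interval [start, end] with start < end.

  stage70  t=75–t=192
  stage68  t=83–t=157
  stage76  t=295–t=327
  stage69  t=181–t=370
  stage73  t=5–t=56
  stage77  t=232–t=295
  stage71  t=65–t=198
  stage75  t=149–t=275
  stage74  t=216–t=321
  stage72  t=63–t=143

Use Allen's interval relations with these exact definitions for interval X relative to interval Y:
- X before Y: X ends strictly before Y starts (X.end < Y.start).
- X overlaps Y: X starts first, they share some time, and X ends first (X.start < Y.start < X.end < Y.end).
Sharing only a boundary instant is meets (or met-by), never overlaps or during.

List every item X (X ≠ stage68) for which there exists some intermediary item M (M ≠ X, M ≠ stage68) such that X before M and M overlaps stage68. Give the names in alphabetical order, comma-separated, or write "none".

stage73

Target stage68 = [t=83, t=157].
Intermediaries M with M overlaps stage68: stage72.
Via stage72 — items with X before stage72: stage73.
Union: stage73.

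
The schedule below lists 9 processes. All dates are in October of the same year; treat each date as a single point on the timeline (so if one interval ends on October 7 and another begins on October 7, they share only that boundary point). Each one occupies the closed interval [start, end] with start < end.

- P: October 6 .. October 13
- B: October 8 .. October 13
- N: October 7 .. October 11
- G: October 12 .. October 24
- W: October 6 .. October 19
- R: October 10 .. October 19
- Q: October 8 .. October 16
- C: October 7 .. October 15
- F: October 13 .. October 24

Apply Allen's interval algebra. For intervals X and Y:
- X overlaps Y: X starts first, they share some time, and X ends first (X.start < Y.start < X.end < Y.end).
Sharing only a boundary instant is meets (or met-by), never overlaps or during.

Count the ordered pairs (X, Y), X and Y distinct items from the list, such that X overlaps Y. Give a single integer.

Checking all 72 ordered pairs for relation 'overlaps'; matching pairs in alphabetical order:
(B, G): B overlaps G ✓
(B, R): B overlaps R ✓
(C, F): C overlaps F ✓
(C, G): C overlaps G ✓
(C, Q): C overlaps Q ✓
(C, R): C overlaps R ✓
(N, B): N overlaps B ✓
(N, Q): N overlaps Q ✓
(N, R): N overlaps R ✓
(P, C): P overlaps C ✓
(P, G): P overlaps G ✓
(P, Q): P overlaps Q ✓
(P, R): P overlaps R ✓
(Q, F): Q overlaps F ✓
(Q, G): Q overlaps G ✓
(Q, R): Q overlaps R ✓
(R, F): R overlaps F ✓
(R, G): R overlaps G ✓
(W, F): W overlaps F ✓
(W, G): W overlaps G ✓
Count: 20.

20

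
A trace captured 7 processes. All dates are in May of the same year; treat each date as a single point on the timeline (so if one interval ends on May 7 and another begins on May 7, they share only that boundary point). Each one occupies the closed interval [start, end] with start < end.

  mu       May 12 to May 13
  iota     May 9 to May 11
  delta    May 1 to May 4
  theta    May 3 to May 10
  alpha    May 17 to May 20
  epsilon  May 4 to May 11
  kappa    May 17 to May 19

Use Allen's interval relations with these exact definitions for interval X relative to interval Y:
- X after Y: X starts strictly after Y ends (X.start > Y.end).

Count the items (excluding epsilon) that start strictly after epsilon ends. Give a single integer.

3

Target epsilon = [May 4, May 11].
alpha [May 17, May 20] → after → counts.
delta [May 1, May 4] → meets → no.
iota [May 9, May 11] → finishes → no.
kappa [May 17, May 19] → after → counts.
mu [May 12, May 13] → after → counts.
theta [May 3, May 10] → overlaps → no.
Total: 3.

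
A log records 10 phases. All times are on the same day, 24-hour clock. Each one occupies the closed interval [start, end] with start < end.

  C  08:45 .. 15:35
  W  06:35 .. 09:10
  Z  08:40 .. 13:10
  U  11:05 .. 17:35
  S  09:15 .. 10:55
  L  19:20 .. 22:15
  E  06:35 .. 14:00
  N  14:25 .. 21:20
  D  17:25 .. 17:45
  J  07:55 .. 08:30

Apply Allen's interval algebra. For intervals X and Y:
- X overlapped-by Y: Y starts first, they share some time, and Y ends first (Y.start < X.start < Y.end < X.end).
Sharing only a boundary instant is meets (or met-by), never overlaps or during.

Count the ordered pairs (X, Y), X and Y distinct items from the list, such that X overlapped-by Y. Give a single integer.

11

Checking all 90 ordered pairs for relation 'overlapped-by'; matching pairs in alphabetical order:
(C, E): C overlapped-by E ✓
(C, W): C overlapped-by W ✓
(C, Z): C overlapped-by Z ✓
(D, U): D overlapped-by U ✓
(L, N): L overlapped-by N ✓
(N, C): N overlapped-by C ✓
(N, U): N overlapped-by U ✓
(U, C): U overlapped-by C ✓
(U, E): U overlapped-by E ✓
(U, Z): U overlapped-by Z ✓
(Z, W): Z overlapped-by W ✓
Count: 11.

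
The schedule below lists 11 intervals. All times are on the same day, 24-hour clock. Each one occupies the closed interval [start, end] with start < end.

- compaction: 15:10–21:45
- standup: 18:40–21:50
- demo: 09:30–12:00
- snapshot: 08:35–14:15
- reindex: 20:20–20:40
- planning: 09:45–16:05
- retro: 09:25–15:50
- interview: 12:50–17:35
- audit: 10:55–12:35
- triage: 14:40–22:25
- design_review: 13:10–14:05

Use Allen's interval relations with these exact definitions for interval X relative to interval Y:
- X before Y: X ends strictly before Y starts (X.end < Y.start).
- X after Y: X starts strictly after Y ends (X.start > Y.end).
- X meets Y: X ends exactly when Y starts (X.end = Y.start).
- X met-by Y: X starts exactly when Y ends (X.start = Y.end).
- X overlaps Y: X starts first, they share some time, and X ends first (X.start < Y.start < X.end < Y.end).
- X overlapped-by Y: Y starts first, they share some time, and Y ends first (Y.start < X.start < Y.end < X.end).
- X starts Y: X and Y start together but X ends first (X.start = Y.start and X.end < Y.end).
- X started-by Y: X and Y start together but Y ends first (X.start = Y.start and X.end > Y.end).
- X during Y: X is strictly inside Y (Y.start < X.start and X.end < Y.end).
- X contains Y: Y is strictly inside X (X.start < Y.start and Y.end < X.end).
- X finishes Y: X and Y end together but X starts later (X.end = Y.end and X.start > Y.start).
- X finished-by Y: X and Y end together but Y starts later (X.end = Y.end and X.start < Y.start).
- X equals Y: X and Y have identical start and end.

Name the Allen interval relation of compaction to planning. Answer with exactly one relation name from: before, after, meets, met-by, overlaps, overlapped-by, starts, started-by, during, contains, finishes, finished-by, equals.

compaction = [15:10, 21:45]; planning = [09:45, 16:05].
Compare endpoints: compaction.start > planning.start, compaction.start < planning.end, compaction.end > planning.start, compaction.end > planning.end.
That pattern is 'overlapped-by'.

overlapped-by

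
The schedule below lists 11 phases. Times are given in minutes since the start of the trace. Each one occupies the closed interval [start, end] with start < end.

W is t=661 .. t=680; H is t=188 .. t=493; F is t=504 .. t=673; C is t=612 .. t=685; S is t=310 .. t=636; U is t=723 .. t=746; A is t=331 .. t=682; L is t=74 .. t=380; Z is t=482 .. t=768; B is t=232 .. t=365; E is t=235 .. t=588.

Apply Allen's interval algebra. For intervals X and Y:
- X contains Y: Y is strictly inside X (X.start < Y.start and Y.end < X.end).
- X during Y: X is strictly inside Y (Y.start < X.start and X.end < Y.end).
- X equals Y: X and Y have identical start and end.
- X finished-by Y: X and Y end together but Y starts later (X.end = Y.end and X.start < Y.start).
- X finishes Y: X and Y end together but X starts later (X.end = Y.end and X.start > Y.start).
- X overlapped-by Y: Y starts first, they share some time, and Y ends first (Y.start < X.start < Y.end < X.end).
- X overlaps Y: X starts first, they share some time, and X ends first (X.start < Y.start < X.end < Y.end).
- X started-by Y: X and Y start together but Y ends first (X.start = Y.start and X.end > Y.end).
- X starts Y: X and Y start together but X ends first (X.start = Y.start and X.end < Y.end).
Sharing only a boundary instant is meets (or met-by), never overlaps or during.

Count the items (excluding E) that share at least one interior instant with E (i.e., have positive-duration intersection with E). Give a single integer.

7

Target E = [t=235, t=588].
A [t=331, t=682] → overlapped-by → counts.
B [t=232, t=365] → overlaps → counts.
C [t=612, t=685] → after → no.
F [t=504, t=673] → overlapped-by → counts.
H [t=188, t=493] → overlaps → counts.
L [t=74, t=380] → overlaps → counts.
S [t=310, t=636] → overlapped-by → counts.
U [t=723, t=746] → after → no.
W [t=661, t=680] → after → no.
Z [t=482, t=768] → overlapped-by → counts.
Total: 7.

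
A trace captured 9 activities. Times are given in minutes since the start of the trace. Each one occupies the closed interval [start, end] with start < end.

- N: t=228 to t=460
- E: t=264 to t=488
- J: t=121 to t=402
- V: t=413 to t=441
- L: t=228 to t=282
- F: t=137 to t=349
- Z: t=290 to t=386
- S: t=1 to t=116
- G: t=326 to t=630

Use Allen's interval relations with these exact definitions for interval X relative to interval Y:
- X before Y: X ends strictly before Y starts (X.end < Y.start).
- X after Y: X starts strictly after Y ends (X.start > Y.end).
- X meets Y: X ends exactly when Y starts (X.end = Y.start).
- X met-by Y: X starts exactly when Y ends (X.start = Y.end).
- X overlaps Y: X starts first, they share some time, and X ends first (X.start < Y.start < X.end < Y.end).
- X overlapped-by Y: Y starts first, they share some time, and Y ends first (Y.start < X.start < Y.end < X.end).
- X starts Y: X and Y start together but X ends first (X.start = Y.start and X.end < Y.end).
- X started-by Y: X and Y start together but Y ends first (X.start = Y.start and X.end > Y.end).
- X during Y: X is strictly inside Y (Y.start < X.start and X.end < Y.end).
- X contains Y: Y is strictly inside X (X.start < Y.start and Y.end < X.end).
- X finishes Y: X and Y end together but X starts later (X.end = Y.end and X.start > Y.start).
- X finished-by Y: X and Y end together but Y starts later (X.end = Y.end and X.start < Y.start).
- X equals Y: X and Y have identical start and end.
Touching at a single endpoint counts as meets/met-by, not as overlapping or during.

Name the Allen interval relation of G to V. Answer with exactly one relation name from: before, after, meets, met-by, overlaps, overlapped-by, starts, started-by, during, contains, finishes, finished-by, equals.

G = [t=326, t=630]; V = [t=413, t=441].
Compare endpoints: G.start < V.start, G.start < V.end, G.end > V.start, G.end > V.end.
That pattern is 'contains'.

contains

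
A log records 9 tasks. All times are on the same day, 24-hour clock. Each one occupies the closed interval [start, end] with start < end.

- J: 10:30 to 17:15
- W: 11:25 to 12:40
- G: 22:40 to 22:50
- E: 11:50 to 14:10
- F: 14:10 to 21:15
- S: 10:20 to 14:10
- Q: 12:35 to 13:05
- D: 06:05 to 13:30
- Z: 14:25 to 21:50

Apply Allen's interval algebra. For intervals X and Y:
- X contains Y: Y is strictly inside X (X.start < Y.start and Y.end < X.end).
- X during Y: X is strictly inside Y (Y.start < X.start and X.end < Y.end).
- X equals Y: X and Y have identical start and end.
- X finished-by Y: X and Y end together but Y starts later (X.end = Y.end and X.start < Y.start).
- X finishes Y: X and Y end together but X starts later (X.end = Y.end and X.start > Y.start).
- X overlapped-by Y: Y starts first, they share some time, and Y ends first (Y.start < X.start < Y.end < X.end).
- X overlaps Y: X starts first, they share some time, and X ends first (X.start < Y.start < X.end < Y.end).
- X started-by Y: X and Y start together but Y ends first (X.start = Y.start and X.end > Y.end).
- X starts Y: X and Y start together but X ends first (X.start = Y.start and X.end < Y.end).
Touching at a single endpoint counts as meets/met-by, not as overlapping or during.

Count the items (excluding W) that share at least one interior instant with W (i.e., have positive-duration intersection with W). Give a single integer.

5

Target W = [11:25, 12:40].
D [06:05, 13:30] → contains → counts.
E [11:50, 14:10] → overlapped-by → counts.
F [14:10, 21:15] → after → no.
G [22:40, 22:50] → after → no.
J [10:30, 17:15] → contains → counts.
Q [12:35, 13:05] → overlapped-by → counts.
S [10:20, 14:10] → contains → counts.
Z [14:25, 21:50] → after → no.
Total: 5.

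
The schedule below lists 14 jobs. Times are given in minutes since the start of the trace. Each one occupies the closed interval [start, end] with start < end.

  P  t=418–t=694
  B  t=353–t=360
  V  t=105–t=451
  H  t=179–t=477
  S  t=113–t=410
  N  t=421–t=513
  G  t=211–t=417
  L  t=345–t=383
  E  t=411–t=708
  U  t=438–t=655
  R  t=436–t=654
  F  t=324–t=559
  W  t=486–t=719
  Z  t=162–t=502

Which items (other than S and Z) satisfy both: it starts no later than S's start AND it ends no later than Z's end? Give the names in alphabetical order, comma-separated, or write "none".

V

Conditions: its start is no later than S's start (X.start <= t=113) AND its end is no later than Z's end (X.end <= t=502).
B: start t=353 <= t=113? ✗; end t=360 <= t=502? ✓ → no.
E: start t=411 <= t=113? ✗; end t=708 <= t=502? ✗ → no.
F: start t=324 <= t=113? ✗; end t=559 <= t=502? ✗ → no.
G: start t=211 <= t=113? ✗; end t=417 <= t=502? ✓ → no.
H: start t=179 <= t=113? ✗; end t=477 <= t=502? ✓ → no.
L: start t=345 <= t=113? ✗; end t=383 <= t=502? ✓ → no.
N: start t=421 <= t=113? ✗; end t=513 <= t=502? ✗ → no.
P: start t=418 <= t=113? ✗; end t=694 <= t=502? ✗ → no.
R: start t=436 <= t=113? ✗; end t=654 <= t=502? ✗ → no.
U: start t=438 <= t=113? ✗; end t=655 <= t=502? ✗ → no.
V: start t=105 <= t=113? ✓; end t=451 <= t=502? ✓ → yes.
W: start t=486 <= t=113? ✗; end t=719 <= t=502? ✗ → no.
Result: V.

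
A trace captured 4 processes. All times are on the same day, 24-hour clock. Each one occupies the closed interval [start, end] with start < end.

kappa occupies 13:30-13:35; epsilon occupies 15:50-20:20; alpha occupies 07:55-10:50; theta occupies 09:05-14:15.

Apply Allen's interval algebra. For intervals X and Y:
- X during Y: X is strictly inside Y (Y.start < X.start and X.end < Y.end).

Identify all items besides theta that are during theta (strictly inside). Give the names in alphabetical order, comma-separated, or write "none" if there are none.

kappa

Target theta = [09:05, 14:15].
alpha [07:55, 10:50] → overlaps → no.
epsilon [15:50, 20:20] → after → no.
kappa [13:30, 13:35] → during → yes.
Result: kappa.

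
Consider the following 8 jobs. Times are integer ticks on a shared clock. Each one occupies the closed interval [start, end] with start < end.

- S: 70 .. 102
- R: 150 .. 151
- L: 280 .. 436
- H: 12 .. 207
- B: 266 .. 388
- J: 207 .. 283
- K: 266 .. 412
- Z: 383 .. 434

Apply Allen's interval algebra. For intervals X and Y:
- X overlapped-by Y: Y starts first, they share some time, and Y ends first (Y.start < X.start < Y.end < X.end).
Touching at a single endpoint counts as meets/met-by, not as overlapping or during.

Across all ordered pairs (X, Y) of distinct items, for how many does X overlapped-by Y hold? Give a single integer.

7

Checking all 56 ordered pairs for relation 'overlapped-by'; matching pairs in alphabetical order:
(B, J): B overlapped-by J ✓
(K, J): K overlapped-by J ✓
(L, B): L overlapped-by B ✓
(L, J): L overlapped-by J ✓
(L, K): L overlapped-by K ✓
(Z, B): Z overlapped-by B ✓
(Z, K): Z overlapped-by K ✓
Count: 7.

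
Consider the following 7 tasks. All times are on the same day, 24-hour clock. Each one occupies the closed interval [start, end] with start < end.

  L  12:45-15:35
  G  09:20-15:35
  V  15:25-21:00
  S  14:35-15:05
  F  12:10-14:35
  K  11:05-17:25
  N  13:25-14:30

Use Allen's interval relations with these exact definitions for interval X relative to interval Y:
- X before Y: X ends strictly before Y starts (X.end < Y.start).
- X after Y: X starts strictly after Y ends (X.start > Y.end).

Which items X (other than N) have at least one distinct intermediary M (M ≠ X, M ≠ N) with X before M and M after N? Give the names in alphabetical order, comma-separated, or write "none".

F, S

Target N = [13:25, 14:30].
Intermediaries M with M after N: S, V.
Via S — items with X before S: none.
Via V — items with X before V: F, S.
Union: F, S.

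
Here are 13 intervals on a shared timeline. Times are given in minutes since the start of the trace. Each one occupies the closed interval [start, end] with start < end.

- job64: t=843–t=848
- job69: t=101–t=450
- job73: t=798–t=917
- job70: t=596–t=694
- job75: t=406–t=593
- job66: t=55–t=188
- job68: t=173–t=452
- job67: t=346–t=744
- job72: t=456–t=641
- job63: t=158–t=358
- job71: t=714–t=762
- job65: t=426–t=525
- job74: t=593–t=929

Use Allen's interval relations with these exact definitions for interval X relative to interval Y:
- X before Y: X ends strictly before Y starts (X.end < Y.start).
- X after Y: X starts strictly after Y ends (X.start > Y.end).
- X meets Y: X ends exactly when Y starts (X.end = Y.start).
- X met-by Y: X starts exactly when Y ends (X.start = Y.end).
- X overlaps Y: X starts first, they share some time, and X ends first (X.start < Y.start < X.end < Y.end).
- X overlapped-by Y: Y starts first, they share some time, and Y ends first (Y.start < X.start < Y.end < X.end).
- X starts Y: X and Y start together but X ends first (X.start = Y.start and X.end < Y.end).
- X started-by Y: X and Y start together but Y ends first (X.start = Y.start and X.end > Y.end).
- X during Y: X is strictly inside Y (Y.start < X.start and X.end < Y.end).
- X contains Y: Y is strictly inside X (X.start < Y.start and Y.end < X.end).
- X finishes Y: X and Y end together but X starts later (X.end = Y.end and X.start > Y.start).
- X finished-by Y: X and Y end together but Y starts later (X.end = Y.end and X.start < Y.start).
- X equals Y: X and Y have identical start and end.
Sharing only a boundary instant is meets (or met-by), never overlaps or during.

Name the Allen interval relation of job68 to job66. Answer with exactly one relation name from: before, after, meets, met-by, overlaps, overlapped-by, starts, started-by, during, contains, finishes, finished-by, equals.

overlapped-by

job68 = [t=173, t=452]; job66 = [t=55, t=188].
Compare endpoints: job68.start > job66.start, job68.start < job66.end, job68.end > job66.start, job68.end > job66.end.
That pattern is 'overlapped-by'.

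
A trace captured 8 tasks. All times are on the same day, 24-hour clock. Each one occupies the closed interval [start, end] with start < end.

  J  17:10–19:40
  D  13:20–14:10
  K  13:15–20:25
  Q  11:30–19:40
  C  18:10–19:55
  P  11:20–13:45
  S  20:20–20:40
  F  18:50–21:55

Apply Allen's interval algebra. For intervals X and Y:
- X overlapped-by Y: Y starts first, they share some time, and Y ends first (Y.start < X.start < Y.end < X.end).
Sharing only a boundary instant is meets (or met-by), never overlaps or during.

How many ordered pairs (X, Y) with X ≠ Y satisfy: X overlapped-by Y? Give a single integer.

11

Checking all 56 ordered pairs for relation 'overlapped-by'; matching pairs in alphabetical order:
(C, J): C overlapped-by J ✓
(C, Q): C overlapped-by Q ✓
(D, P): D overlapped-by P ✓
(F, C): F overlapped-by C ✓
(F, J): F overlapped-by J ✓
(F, K): F overlapped-by K ✓
(F, Q): F overlapped-by Q ✓
(K, P): K overlapped-by P ✓
(K, Q): K overlapped-by Q ✓
(Q, P): Q overlapped-by P ✓
(S, K): S overlapped-by K ✓
Count: 11.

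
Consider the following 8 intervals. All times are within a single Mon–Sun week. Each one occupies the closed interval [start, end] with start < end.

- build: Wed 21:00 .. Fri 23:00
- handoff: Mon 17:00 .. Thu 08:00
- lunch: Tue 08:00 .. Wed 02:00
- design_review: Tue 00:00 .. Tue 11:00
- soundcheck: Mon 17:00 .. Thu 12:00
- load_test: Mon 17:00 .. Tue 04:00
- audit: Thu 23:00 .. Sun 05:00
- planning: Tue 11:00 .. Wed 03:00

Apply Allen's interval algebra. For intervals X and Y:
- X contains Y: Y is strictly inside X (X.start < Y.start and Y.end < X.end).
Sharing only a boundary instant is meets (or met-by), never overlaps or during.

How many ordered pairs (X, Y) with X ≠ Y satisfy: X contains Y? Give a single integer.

6

Checking all 56 ordered pairs for relation 'contains'; matching pairs in alphabetical order:
(handoff, design_review): handoff contains design_review ✓
(handoff, lunch): handoff contains lunch ✓
(handoff, planning): handoff contains planning ✓
(soundcheck, design_review): soundcheck contains design_review ✓
(soundcheck, lunch): soundcheck contains lunch ✓
(soundcheck, planning): soundcheck contains planning ✓
Count: 6.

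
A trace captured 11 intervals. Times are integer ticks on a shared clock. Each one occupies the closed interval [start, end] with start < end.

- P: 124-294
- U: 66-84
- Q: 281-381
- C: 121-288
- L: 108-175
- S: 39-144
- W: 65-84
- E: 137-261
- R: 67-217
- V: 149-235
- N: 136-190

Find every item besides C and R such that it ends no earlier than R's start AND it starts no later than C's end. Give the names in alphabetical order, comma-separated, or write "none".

Conditions: its end is no earlier than R's start (X.end >= 67) AND its start is no later than C's end (X.start <= 288).
E: end 261 >= 67? ✓; start 137 <= 288? ✓ → yes.
L: end 175 >= 67? ✓; start 108 <= 288? ✓ → yes.
N: end 190 >= 67? ✓; start 136 <= 288? ✓ → yes.
P: end 294 >= 67? ✓; start 124 <= 288? ✓ → yes.
Q: end 381 >= 67? ✓; start 281 <= 288? ✓ → yes.
S: end 144 >= 67? ✓; start 39 <= 288? ✓ → yes.
U: end 84 >= 67? ✓; start 66 <= 288? ✓ → yes.
V: end 235 >= 67? ✓; start 149 <= 288? ✓ → yes.
W: end 84 >= 67? ✓; start 65 <= 288? ✓ → yes.
Result: E, L, N, P, Q, S, U, V, W.

E, L, N, P, Q, S, U, V, W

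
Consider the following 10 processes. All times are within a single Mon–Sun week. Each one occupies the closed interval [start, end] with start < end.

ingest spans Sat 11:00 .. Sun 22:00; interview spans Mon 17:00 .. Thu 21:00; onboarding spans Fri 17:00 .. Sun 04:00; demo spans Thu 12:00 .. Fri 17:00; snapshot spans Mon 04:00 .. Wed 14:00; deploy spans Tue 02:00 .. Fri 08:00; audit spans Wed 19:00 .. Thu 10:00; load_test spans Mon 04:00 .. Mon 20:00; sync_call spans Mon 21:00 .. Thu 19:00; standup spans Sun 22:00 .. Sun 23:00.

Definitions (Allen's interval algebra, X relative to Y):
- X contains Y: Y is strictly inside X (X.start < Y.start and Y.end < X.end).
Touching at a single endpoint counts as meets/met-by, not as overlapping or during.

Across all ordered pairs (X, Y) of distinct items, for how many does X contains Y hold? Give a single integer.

4

Checking all 90 ordered pairs for relation 'contains'; matching pairs in alphabetical order:
(deploy, audit): deploy contains audit ✓
(interview, audit): interview contains audit ✓
(interview, sync_call): interview contains sync_call ✓
(sync_call, audit): sync_call contains audit ✓
Count: 4.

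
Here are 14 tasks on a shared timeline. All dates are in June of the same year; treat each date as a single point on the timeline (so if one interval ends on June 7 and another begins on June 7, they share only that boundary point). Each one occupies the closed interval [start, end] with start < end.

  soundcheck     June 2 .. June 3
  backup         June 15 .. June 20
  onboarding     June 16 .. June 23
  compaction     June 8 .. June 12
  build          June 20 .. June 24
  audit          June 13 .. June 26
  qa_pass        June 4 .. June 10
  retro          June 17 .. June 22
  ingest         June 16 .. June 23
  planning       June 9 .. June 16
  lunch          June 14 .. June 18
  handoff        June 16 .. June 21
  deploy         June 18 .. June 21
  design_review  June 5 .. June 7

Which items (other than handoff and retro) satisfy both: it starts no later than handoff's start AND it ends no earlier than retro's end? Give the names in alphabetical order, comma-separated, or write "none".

audit, ingest, onboarding

Conditions: its start is no later than handoff's start (X.start <= June 16) AND its end is no earlier than retro's end (X.end >= June 22).
audit: start June 13 <= June 16? ✓; end June 26 >= June 22? ✓ → yes.
backup: start June 15 <= June 16? ✓; end June 20 >= June 22? ✗ → no.
build: start June 20 <= June 16? ✗; end June 24 >= June 22? ✓ → no.
compaction: start June 8 <= June 16? ✓; end June 12 >= June 22? ✗ → no.
deploy: start June 18 <= June 16? ✗; end June 21 >= June 22? ✗ → no.
design_review: start June 5 <= June 16? ✓; end June 7 >= June 22? ✗ → no.
ingest: start June 16 <= June 16? ✓; end June 23 >= June 22? ✓ → yes.
lunch: start June 14 <= June 16? ✓; end June 18 >= June 22? ✗ → no.
onboarding: start June 16 <= June 16? ✓; end June 23 >= June 22? ✓ → yes.
planning: start June 9 <= June 16? ✓; end June 16 >= June 22? ✗ → no.
qa_pass: start June 4 <= June 16? ✓; end June 10 >= June 22? ✗ → no.
soundcheck: start June 2 <= June 16? ✓; end June 3 >= June 22? ✗ → no.
Result: audit, ingest, onboarding.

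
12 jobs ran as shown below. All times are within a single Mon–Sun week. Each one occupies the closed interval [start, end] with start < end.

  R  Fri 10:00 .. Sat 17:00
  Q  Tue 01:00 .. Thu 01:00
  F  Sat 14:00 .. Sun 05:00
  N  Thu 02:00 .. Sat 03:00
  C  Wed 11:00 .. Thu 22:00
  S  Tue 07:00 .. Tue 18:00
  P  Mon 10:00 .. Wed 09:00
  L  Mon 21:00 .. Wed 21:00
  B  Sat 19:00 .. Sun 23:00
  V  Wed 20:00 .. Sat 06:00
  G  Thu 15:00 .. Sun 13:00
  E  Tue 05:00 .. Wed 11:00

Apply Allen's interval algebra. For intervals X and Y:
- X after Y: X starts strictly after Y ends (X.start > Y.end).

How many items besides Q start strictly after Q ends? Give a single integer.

Target Q = [Tue 01:00, Thu 01:00].
B [Sat 19:00, Sun 23:00] → after → counts.
C [Wed 11:00, Thu 22:00] → overlapped-by → no.
E [Tue 05:00, Wed 11:00] → during → no.
F [Sat 14:00, Sun 05:00] → after → counts.
G [Thu 15:00, Sun 13:00] → after → counts.
L [Mon 21:00, Wed 21:00] → overlaps → no.
N [Thu 02:00, Sat 03:00] → after → counts.
P [Mon 10:00, Wed 09:00] → overlaps → no.
R [Fri 10:00, Sat 17:00] → after → counts.
S [Tue 07:00, Tue 18:00] → during → no.
V [Wed 20:00, Sat 06:00] → overlapped-by → no.
Total: 5.

5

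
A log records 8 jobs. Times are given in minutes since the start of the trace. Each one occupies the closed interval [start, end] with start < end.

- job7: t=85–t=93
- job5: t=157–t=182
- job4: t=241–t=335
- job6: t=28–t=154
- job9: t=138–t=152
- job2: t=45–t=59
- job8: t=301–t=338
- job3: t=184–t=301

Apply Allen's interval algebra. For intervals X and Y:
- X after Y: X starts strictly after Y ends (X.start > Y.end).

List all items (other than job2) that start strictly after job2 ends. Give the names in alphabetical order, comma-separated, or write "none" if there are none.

Target job2 = [t=45, t=59].
job3 [t=184, t=301] → after → yes.
job4 [t=241, t=335] → after → yes.
job5 [t=157, t=182] → after → yes.
job6 [t=28, t=154] → contains → no.
job7 [t=85, t=93] → after → yes.
job8 [t=301, t=338] → after → yes.
job9 [t=138, t=152] → after → yes.
Result: job3, job4, job5, job7, job8, job9.

job3, job4, job5, job7, job8, job9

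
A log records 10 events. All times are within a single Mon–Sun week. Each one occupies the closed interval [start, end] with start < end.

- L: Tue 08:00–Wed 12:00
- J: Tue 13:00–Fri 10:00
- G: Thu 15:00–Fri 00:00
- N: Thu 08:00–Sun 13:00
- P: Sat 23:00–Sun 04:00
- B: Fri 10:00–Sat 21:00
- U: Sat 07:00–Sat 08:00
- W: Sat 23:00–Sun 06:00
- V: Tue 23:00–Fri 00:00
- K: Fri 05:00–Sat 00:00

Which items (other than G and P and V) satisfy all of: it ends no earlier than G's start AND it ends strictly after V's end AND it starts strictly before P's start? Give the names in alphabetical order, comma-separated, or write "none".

Conditions: its end is no earlier than G's start (X.end >= Thu 15:00) AND its end is strictly after V's end (X.end > Fri 00:00) AND its start is strictly before P's start (X.start < Sat 23:00).
B: end Sat 21:00 >= Thu 15:00? ✓; end Sat 21:00 > Fri 00:00? ✓; start Fri 10:00 < Sat 23:00? ✓ → yes.
J: end Fri 10:00 >= Thu 15:00? ✓; end Fri 10:00 > Fri 00:00? ✓; start Tue 13:00 < Sat 23:00? ✓ → yes.
K: end Sat 00:00 >= Thu 15:00? ✓; end Sat 00:00 > Fri 00:00? ✓; start Fri 05:00 < Sat 23:00? ✓ → yes.
L: end Wed 12:00 >= Thu 15:00? ✗; end Wed 12:00 > Fri 00:00? ✗; start Tue 08:00 < Sat 23:00? ✓ → no.
N: end Sun 13:00 >= Thu 15:00? ✓; end Sun 13:00 > Fri 00:00? ✓; start Thu 08:00 < Sat 23:00? ✓ → yes.
U: end Sat 08:00 >= Thu 15:00? ✓; end Sat 08:00 > Fri 00:00? ✓; start Sat 07:00 < Sat 23:00? ✓ → yes.
W: end Sun 06:00 >= Thu 15:00? ✓; end Sun 06:00 > Fri 00:00? ✓; start Sat 23:00 < Sat 23:00? ✗ → no.
Result: B, J, K, N, U.

B, J, K, N, U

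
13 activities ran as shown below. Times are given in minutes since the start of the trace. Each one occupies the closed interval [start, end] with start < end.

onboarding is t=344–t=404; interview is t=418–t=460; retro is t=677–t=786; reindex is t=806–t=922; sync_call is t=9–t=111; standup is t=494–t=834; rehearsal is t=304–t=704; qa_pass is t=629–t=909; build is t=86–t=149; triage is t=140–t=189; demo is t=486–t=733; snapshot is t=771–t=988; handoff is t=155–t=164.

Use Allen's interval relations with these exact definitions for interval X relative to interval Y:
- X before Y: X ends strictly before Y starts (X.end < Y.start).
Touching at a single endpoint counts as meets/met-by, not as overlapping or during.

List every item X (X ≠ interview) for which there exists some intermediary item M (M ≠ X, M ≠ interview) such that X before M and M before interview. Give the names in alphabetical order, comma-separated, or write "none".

Target interview = [t=418, t=460].
Intermediaries M with M before interview: build, handoff, onboarding, sync_call, triage.
Via build — items with X before build: none.
Via handoff — items with X before handoff: build, sync_call.
Via onboarding — items with X before onboarding: build, handoff, sync_call, triage.
Via sync_call — items with X before sync_call: none.
Via triage — items with X before triage: sync_call.
Union: build, handoff, sync_call, triage.

build, handoff, sync_call, triage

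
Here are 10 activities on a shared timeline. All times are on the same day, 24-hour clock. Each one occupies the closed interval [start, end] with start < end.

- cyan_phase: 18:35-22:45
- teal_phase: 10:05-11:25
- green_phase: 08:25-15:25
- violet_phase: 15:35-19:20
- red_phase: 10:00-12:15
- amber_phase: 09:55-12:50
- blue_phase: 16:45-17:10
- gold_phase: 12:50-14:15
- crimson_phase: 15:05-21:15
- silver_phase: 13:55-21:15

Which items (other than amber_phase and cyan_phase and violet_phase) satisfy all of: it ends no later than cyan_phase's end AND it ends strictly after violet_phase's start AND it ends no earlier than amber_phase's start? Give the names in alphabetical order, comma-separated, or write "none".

blue_phase, crimson_phase, silver_phase

Conditions: its end is no later than cyan_phase's end (X.end <= 22:45) AND its end is strictly after violet_phase's start (X.end > 15:35) AND its end is no earlier than amber_phase's start (X.end >= 09:55).
blue_phase: end 17:10 <= 22:45? ✓; end 17:10 > 15:35? ✓; end 17:10 >= 09:55? ✓ → yes.
crimson_phase: end 21:15 <= 22:45? ✓; end 21:15 > 15:35? ✓; end 21:15 >= 09:55? ✓ → yes.
gold_phase: end 14:15 <= 22:45? ✓; end 14:15 > 15:35? ✗; end 14:15 >= 09:55? ✓ → no.
green_phase: end 15:25 <= 22:45? ✓; end 15:25 > 15:35? ✗; end 15:25 >= 09:55? ✓ → no.
red_phase: end 12:15 <= 22:45? ✓; end 12:15 > 15:35? ✗; end 12:15 >= 09:55? ✓ → no.
silver_phase: end 21:15 <= 22:45? ✓; end 21:15 > 15:35? ✓; end 21:15 >= 09:55? ✓ → yes.
teal_phase: end 11:25 <= 22:45? ✓; end 11:25 > 15:35? ✗; end 11:25 >= 09:55? ✓ → no.
Result: blue_phase, crimson_phase, silver_phase.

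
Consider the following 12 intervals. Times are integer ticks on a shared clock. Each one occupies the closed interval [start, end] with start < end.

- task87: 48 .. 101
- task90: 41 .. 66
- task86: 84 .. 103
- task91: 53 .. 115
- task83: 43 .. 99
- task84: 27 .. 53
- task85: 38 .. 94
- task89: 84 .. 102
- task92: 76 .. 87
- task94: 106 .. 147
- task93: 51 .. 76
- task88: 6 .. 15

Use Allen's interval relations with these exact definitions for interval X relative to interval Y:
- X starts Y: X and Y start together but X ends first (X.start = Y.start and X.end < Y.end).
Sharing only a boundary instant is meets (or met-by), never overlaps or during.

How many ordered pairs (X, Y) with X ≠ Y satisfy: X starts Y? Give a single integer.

Checking all 132 ordered pairs for relation 'starts'; matching pairs in alphabetical order:
(task89, task86): task89 starts task86 ✓
Count: 1.

1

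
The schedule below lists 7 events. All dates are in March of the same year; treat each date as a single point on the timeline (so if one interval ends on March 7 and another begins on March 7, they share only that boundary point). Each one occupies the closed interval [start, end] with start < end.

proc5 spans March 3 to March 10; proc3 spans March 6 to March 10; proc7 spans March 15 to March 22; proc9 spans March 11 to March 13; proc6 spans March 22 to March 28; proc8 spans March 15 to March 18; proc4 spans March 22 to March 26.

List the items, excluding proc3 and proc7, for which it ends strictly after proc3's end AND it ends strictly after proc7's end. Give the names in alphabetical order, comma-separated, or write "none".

proc4, proc6

Conditions: its end is strictly after proc3's end (X.end > March 10) AND its end is strictly after proc7's end (X.end > March 22).
proc4: end March 26 > March 10? ✓; end March 26 > March 22? ✓ → yes.
proc5: end March 10 > March 10? ✗; end March 10 > March 22? ✗ → no.
proc6: end March 28 > March 10? ✓; end March 28 > March 22? ✓ → yes.
proc8: end March 18 > March 10? ✓; end March 18 > March 22? ✗ → no.
proc9: end March 13 > March 10? ✓; end March 13 > March 22? ✗ → no.
Result: proc4, proc6.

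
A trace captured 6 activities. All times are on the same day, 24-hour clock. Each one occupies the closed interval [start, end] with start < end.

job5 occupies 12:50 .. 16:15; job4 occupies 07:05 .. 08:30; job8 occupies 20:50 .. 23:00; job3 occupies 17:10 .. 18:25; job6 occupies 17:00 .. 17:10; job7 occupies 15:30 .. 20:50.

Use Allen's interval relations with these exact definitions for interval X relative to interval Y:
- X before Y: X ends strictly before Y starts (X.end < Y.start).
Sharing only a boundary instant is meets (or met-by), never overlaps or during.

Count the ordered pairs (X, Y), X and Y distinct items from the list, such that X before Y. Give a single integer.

Checking all 30 ordered pairs for relation 'before'; matching pairs in alphabetical order:
(job3, job8): job3 before job8 ✓
(job4, job3): job4 before job3 ✓
(job4, job5): job4 before job5 ✓
(job4, job6): job4 before job6 ✓
(job4, job7): job4 before job7 ✓
(job4, job8): job4 before job8 ✓
(job5, job3): job5 before job3 ✓
(job5, job6): job5 before job6 ✓
(job5, job8): job5 before job8 ✓
(job6, job8): job6 before job8 ✓
Count: 10.

10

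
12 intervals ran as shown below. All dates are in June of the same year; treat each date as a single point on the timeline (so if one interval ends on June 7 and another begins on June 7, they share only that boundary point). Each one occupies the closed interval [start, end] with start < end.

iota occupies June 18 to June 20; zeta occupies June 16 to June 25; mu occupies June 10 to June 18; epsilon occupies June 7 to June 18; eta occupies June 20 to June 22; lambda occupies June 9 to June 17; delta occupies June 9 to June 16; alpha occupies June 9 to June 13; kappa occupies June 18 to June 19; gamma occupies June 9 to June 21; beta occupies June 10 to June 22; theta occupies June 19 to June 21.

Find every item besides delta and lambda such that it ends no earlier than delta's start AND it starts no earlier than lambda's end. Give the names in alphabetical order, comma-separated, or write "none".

eta, iota, kappa, theta

Conditions: its end is no earlier than delta's start (X.end >= June 9) AND its start is no earlier than lambda's end (X.start >= June 17).
alpha: end June 13 >= June 9? ✓; start June 9 >= June 17? ✗ → no.
beta: end June 22 >= June 9? ✓; start June 10 >= June 17? ✗ → no.
epsilon: end June 18 >= June 9? ✓; start June 7 >= June 17? ✗ → no.
eta: end June 22 >= June 9? ✓; start June 20 >= June 17? ✓ → yes.
gamma: end June 21 >= June 9? ✓; start June 9 >= June 17? ✗ → no.
iota: end June 20 >= June 9? ✓; start June 18 >= June 17? ✓ → yes.
kappa: end June 19 >= June 9? ✓; start June 18 >= June 17? ✓ → yes.
mu: end June 18 >= June 9? ✓; start June 10 >= June 17? ✗ → no.
theta: end June 21 >= June 9? ✓; start June 19 >= June 17? ✓ → yes.
zeta: end June 25 >= June 9? ✓; start June 16 >= June 17? ✗ → no.
Result: eta, iota, kappa, theta.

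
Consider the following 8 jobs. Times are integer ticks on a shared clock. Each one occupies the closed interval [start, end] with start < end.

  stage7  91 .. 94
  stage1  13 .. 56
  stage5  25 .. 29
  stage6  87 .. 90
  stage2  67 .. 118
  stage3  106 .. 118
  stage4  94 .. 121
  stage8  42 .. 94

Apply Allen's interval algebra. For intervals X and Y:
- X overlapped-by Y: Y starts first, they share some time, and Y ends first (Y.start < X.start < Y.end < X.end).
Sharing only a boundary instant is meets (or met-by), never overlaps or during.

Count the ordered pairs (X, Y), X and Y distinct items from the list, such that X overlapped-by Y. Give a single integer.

Checking all 56 ordered pairs for relation 'overlapped-by'; matching pairs in alphabetical order:
(stage2, stage8): stage2 overlapped-by stage8 ✓
(stage4, stage2): stage4 overlapped-by stage2 ✓
(stage8, stage1): stage8 overlapped-by stage1 ✓
Count: 3.

3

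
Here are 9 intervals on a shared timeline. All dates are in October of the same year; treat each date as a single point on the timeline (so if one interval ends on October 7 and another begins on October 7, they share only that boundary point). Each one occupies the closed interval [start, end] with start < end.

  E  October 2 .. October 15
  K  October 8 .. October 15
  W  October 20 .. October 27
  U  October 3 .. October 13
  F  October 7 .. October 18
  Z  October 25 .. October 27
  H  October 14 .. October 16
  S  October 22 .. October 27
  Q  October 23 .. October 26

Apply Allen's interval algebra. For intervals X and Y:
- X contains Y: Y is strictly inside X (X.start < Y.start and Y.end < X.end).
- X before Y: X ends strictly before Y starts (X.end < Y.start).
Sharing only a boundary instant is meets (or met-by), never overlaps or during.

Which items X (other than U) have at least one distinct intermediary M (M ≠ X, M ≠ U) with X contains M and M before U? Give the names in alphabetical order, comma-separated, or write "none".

none

Target U = [October 3, October 13].
Intermediaries M with M before U: none.
Union: none.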